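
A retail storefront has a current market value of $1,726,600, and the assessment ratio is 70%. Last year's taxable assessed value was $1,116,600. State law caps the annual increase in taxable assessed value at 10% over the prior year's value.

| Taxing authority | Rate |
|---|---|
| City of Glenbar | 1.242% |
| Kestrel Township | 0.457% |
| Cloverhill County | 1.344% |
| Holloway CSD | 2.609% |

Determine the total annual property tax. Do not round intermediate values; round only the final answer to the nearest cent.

Uncapped assessed value = $1,726,600 × 0.7 = $1,208,620
Cap limit = $1,116,600 × 1.1 = $1,228,260
Taxable assessed value = min($1,208,620, $1,228,260) = $1,208,620 (cap does not bind)
City of Glenbar: $1,208,620 × 0.01242 = $15,011.0604
Kestrel Township: $1,208,620 × 0.00457 = $5,523.3934
Cloverhill County: $1,208,620 × 0.01344 = $16,243.8528
Holloway CSD: $1,208,620 × 0.02609 = $31,532.8958
Total = $68,311.2024

$68,311.20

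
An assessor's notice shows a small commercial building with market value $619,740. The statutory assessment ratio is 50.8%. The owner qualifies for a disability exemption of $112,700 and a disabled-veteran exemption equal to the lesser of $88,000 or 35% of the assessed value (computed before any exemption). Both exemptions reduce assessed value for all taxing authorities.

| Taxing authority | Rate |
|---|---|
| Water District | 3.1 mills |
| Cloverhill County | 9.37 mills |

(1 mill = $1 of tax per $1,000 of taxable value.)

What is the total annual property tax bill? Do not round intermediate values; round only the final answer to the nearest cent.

$1,423.18

Assessed value = $619,740 × 0.508 = $314,827.92
Disabled-veteran exemption = min($88,000, 35% × $314,827.92) = min($88,000, $110,189.772) = $88,000 (dollar cap binds)
Taxable value = $314,827.92 − $112,700 − $88,000 = $114,127.92
Water District: $114,127.92 × 0.0031 = $353.796552
Cloverhill County: $114,127.92 × 0.00937 = $1,069.3786104
Total = $1,423.1751624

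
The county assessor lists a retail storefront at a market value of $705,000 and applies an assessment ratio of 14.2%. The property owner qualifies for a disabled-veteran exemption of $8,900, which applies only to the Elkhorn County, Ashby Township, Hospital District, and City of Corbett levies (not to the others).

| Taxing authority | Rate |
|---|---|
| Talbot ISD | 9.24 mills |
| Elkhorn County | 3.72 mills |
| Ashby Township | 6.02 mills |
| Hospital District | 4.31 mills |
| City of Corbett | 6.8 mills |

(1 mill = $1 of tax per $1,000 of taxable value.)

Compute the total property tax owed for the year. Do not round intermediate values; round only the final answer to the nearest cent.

$2,826.74

Assessed value = $705,000 × 0.142 = $100,110
Talbot ISD: $100,110 × 0.00924 = $925.0164
Elkhorn County: ($100,110 − $8,900) × 0.00372 = $91,210 × 0.00372 = $339.3012
Ashby Township: ($100,110 − $8,900) × 0.00602 = $91,210 × 0.00602 = $549.0842
Hospital District: ($100,110 − $8,900) × 0.00431 = $91,210 × 0.00431 = $393.1151
City of Corbett: ($100,110 − $8,900) × 0.0068 = $91,210 × 0.0068 = $620.228
Total = $2,826.7449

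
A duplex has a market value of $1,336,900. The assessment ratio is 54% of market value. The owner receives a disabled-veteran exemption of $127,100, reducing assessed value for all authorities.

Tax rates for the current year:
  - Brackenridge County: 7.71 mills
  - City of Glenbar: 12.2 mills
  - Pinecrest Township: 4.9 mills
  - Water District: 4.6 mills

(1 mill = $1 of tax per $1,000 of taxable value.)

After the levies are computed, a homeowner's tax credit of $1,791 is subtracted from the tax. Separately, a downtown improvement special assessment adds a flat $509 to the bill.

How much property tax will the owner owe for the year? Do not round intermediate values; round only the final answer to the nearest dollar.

$16,212

Assessed value = $1,336,900 × 0.54 = $721,926
Taxable value = $721,926 − $127,100 = $594,826
Brackenridge County: $594,826 × 0.00771 = $4,586.10846
City of Glenbar: $594,826 × 0.0122 = $7,256.8772
Pinecrest Township: $594,826 × 0.0049 = $2,914.6474
Water District: $594,826 × 0.0046 = $2,736.1996
Levies subtotal = $17,493.83266
After credit = $17,493.83266 − $1,791 = $15,702.83266
Total = $15,702.83266 + $509 = $16,211.83266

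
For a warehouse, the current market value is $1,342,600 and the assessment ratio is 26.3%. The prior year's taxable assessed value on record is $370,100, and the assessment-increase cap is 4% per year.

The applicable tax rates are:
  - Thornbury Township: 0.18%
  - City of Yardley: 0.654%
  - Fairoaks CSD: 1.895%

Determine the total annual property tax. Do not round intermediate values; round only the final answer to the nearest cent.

$9,636.20

Uncapped assessed value = $1,342,600 × 0.263 = $353,103.8
Cap limit = $370,100 × 1.04 = $384,904
Taxable assessed value = min($353,103.8, $384,904) = $353,103.8 (cap does not bind)
Thornbury Township: $353,103.8 × 0.0018 = $635.58684
City of Yardley: $353,103.8 × 0.00654 = $2,309.298852
Fairoaks CSD: $353,103.8 × 0.01895 = $6,691.31701
Total = $9,636.202702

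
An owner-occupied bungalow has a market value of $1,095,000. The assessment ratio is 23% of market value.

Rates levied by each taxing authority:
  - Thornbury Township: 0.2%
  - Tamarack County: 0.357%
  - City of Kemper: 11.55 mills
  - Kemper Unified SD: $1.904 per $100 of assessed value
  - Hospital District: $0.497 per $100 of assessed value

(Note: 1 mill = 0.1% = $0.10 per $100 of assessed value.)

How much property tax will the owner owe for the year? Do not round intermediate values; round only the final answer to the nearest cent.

Assessed value = $1,095,000 × 0.23 = $251,850
Thornbury Township: $251,850 × 0.002 = $503.7
Tamarack County: $251,850 × 0.00357 = $899.1045
City of Kemper: $251,850 × 0.01155 = $2,908.8675
Kemper Unified SD: $251,850 × 0.01904 = $4,795.224
Hospital District: $251,850 × 0.00497 = $1,251.6945
Total = $10,358.5905

$10,358.59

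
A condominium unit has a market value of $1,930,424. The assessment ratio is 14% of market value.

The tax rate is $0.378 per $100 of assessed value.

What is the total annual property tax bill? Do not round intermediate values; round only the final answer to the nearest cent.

$1,021.58

Assessed value = $1,930,424 × 0.14 = $270,259.36
Tax = $270,259.36 × 0.00378 = $1,021.5803808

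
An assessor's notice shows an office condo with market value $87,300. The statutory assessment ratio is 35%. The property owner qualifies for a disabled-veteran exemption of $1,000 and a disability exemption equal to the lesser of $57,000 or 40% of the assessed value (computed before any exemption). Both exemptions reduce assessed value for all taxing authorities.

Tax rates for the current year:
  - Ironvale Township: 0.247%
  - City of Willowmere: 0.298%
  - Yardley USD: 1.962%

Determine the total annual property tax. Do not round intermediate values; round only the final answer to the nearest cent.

Assessed value = $87,300 × 0.35 = $30,555
Disability exemption = min($57,000, 40% × $30,555) = min($57,000, $12,222) = $12,222 (percentage binds)
Taxable value = $30,555 − $1,000 − $12,222 = $17,333
Ironvale Township: $17,333 × 0.00247 = $42.81251
City of Willowmere: $17,333 × 0.00298 = $51.65234
Yardley USD: $17,333 × 0.01962 = $340.07346
Total = $434.53831

$434.54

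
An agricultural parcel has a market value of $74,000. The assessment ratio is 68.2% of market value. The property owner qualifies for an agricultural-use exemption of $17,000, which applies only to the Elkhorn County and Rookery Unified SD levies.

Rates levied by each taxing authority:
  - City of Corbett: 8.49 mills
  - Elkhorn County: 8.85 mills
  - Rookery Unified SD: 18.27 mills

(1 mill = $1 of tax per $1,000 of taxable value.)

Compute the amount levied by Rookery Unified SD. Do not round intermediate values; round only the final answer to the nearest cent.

$611.46

Assessed value = $74,000 × 0.682 = $50,468
Rookery Unified SD taxable value = $50,468 − $17,000 = $33,468
Rookery Unified SD levy = $33,468 × 0.01827 = $611.46036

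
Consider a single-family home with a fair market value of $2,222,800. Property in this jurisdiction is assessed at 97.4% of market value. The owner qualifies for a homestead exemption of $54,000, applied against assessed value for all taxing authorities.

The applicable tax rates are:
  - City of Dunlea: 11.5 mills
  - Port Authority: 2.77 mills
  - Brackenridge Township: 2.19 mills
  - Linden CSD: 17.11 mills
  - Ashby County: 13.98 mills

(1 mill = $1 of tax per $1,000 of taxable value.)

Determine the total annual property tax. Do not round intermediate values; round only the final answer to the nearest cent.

Assessed value = $2,222,800 × 0.974 = $2,165,007.2
Taxable value = $2,165,007.2 − $54,000 = $2,111,007.2
City of Dunlea: $2,111,007.2 × 0.0115 = $24,276.5828
Port Authority: $2,111,007.2 × 0.00277 = $5,847.489944
Brackenridge Township: $2,111,007.2 × 0.00219 = $4,623.105768
Linden CSD: $2,111,007.2 × 0.01711 = $36,119.333192
Ashby County: $2,111,007.2 × 0.01398 = $29,511.880656
Total = $24,276.5828 + $5,847.489944 + $4,623.105768 + $36,119.333192 + $29,511.880656 = $100,378.39236

$100,378.39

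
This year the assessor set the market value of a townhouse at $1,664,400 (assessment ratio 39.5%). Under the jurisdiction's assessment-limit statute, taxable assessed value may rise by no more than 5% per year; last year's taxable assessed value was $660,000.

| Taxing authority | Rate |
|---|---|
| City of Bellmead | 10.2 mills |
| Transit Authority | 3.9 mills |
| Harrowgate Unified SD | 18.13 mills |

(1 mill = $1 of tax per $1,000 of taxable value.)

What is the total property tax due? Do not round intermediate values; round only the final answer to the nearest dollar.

$21,189

Uncapped assessed value = $1,664,400 × 0.395 = $657,438
Cap limit = $660,000 × 1.05 = $693,000
Taxable assessed value = min($657,438, $693,000) = $657,438 (cap does not bind)
City of Bellmead: $657,438 × 0.0102 = $6,705.8676
Transit Authority: $657,438 × 0.0039 = $2,564.0082
Harrowgate Unified SD: $657,438 × 0.01813 = $11,919.35094
Total = $21,189.22674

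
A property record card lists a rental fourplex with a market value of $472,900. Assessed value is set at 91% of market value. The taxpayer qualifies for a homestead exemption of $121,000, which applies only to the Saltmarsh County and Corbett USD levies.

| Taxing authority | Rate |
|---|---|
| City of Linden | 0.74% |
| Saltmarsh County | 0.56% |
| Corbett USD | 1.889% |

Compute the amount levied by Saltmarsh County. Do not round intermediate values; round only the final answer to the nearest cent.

Assessed value = $472,900 × 0.91 = $430,339
Saltmarsh County taxable value = $430,339 − $121,000 = $309,339
Saltmarsh County levy = $309,339 × 0.0056 = $1,732.2984

$1,732.30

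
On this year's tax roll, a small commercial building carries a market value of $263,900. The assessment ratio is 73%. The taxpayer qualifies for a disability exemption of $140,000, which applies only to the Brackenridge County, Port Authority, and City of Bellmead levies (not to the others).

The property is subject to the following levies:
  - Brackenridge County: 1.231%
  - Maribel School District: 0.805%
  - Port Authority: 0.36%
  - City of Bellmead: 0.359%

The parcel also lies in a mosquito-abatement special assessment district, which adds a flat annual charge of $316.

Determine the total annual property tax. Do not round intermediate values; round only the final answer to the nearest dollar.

$2,893

Assessed value = $263,900 × 0.73 = $192,647
Brackenridge County: ($192,647 − $140,000) × 0.01231 = $52,647 × 0.01231 = $648.08457
Maribel School District: $192,647 × 0.00805 = $1,550.80835
Port Authority: ($192,647 − $140,000) × 0.0036 = $52,647 × 0.0036 = $189.5292
City of Bellmead: ($192,647 − $140,000) × 0.00359 = $52,647 × 0.00359 = $189.00273
Levies subtotal = $2,577.42485
Total = $2,577.42485 + $316 = $2,893.42485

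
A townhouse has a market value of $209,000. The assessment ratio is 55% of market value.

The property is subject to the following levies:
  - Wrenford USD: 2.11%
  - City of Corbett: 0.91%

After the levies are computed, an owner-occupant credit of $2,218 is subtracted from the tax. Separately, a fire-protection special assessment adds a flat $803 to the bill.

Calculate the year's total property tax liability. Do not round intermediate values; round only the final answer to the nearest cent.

$2,056.49

Assessed value = $209,000 × 0.55 = $114,950
Wrenford USD: $114,950 × 0.0211 = $2,425.445
City of Corbett: $114,950 × 0.0091 = $1,046.045
Levies subtotal = $3,471.49
After credit = $3,471.49 − $2,218 = $1,253.49
Total = $1,253.49 + $803 = $2,056.49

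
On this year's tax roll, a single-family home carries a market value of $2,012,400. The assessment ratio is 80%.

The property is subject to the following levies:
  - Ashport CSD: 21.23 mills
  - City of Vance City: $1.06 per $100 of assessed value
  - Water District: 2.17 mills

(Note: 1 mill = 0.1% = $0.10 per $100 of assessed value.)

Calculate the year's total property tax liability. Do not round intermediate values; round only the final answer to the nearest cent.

Assessed value = $2,012,400 × 0.8 = $1,609,920
Ashport CSD: $1,609,920 × 0.02123 = $34,178.6016
City of Vance City: $1,609,920 × 0.0106 = $17,065.152
Water District: $1,609,920 × 0.00217 = $3,493.5264
Total = $54,737.28

$54,737.28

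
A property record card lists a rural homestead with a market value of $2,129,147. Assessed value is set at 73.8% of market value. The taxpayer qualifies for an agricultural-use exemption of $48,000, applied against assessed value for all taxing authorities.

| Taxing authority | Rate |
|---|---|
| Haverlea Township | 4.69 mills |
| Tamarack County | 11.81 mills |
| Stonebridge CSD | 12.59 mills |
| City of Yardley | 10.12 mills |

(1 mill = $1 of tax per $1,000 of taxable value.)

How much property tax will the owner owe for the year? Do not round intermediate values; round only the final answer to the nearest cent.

Assessed value = $2,129,147 × 0.738 = $1,571,310.486
Taxable value = $1,571,310.486 − $48,000 = $1,523,310.486
Haverlea Township: $1,523,310.486 × 0.00469 = $7,144.32617934
Tamarack County: $1,523,310.486 × 0.01181 = $17,990.29683966
Stonebridge CSD: $1,523,310.486 × 0.01259 = $19,178.47901874
City of Yardley: $1,523,310.486 × 0.01012 = $15,415.90211832
Total = $7,144.32617934 + $17,990.29683966 + $19,178.47901874 + $15,415.90211832 = $59,729.00415606

$59,729.00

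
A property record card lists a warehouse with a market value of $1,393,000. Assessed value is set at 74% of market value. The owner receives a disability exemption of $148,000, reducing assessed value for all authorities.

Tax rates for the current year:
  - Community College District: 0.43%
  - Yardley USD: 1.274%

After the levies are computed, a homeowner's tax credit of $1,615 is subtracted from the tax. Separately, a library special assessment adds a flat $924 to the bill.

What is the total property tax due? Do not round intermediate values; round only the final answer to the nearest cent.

$14,352.25

Assessed value = $1,393,000 × 0.74 = $1,030,820
Taxable value = $1,030,820 − $148,000 = $882,820
Community College District: $882,820 × 0.0043 = $3,796.126
Yardley USD: $882,820 × 0.01274 = $11,247.1268
Levies subtotal = $15,043.2528
After credit = $15,043.2528 − $1,615 = $13,428.2528
Total = $13,428.2528 + $924 = $14,352.2528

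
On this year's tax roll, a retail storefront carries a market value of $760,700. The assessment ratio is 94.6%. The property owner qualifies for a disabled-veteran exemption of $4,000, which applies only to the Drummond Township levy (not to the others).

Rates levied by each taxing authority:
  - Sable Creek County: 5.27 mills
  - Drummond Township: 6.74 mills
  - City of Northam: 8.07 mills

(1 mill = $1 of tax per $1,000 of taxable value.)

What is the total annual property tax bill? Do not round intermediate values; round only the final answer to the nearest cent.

Assessed value = $760,700 × 0.946 = $719,622.2
Sable Creek County: $719,622.2 × 0.00527 = $3,792.408994
Drummond Township: ($719,622.2 − $4,000) × 0.00674 = $715,622.2 × 0.00674 = $4,823.293628
City of Northam: $719,622.2 × 0.00807 = $5,807.351154
Total = $14,423.053776

$14,423.05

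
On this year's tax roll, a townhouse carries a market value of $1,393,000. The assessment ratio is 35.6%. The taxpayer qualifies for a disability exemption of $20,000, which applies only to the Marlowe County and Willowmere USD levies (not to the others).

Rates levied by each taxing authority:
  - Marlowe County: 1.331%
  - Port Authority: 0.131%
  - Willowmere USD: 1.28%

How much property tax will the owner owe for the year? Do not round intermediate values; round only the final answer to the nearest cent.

$13,075.60

Assessed value = $1,393,000 × 0.356 = $495,908
Marlowe County: ($495,908 − $20,000) × 0.01331 = $475,908 × 0.01331 = $6,334.33548
Port Authority: $495,908 × 0.00131 = $649.63948
Willowmere USD: ($495,908 − $20,000) × 0.0128 = $475,908 × 0.0128 = $6,091.6224
Total = $13,075.59736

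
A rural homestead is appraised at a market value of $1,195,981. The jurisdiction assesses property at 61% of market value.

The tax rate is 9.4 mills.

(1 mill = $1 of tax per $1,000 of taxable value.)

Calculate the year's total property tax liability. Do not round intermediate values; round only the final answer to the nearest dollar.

$6,858

Assessed value = $1,195,981 × 0.61 = $729,548.41
Tax = $729,548.41 × 0.0094 = $6,857.755054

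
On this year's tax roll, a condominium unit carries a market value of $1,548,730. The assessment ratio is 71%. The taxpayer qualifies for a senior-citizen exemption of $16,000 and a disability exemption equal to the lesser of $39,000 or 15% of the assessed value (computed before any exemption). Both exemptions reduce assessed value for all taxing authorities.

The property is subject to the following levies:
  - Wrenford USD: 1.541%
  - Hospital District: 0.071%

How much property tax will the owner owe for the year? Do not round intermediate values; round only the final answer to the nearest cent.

$16,838.92

Assessed value = $1,548,730 × 0.71 = $1,099,598.3
Disability exemption = min($39,000, 15% × $1,099,598.3) = min($39,000, $164,939.745) = $39,000 (dollar cap binds)
Taxable value = $1,099,598.3 − $16,000 − $39,000 = $1,044,598.3
Wrenford USD: $1,044,598.3 × 0.01541 = $16,097.259803
Hospital District: $1,044,598.3 × 0.00071 = $741.664793
Total = $16,838.924596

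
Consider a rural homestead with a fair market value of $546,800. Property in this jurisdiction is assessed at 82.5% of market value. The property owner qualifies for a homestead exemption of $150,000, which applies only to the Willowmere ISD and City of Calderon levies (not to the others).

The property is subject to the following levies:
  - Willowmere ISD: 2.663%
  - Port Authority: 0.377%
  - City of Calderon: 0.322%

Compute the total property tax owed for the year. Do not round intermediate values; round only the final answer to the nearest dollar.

$10,689

Assessed value = $546,800 × 0.825 = $451,110
Willowmere ISD: ($451,110 − $150,000) × 0.02663 = $301,110 × 0.02663 = $8,018.5593
Port Authority: $451,110 × 0.00377 = $1,700.6847
City of Calderon: ($451,110 − $150,000) × 0.00322 = $301,110 × 0.00322 = $969.5742
Total = $10,688.8182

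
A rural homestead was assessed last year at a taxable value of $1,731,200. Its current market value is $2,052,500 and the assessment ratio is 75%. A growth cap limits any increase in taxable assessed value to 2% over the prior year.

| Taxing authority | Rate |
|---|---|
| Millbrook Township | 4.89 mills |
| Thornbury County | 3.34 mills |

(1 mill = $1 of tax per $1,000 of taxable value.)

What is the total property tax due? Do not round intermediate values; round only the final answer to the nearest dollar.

Uncapped assessed value = $2,052,500 × 0.75 = $1,539,375
Cap limit = $1,731,200 × 1.02 = $1,765,824
Taxable assessed value = min($1,539,375, $1,765,824) = $1,539,375 (cap does not bind)
Millbrook Township: $1,539,375 × 0.00489 = $7,527.54375
Thornbury County: $1,539,375 × 0.00334 = $5,141.5125
Total = $12,669.05625

$12,669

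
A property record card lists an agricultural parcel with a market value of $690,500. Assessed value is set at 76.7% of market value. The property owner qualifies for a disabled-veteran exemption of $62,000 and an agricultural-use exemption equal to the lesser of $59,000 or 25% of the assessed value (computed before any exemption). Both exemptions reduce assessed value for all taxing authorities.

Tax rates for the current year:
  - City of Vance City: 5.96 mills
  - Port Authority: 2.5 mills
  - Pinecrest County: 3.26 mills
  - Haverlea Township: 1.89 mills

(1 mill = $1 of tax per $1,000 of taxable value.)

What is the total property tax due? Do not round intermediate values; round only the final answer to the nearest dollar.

$5,561

Assessed value = $690,500 × 0.767 = $529,613.5
Agricultural-use exemption = min($59,000, 25% × $529,613.5) = min($59,000, $132,403.375) = $59,000 (dollar cap binds)
Taxable value = $529,613.5 − $62,000 − $59,000 = $408,613.5
City of Vance City: $408,613.5 × 0.00596 = $2,435.33646
Port Authority: $408,613.5 × 0.0025 = $1,021.53375
Pinecrest County: $408,613.5 × 0.00326 = $1,332.08001
Haverlea Township: $408,613.5 × 0.00189 = $772.279515
Total = $5,561.229735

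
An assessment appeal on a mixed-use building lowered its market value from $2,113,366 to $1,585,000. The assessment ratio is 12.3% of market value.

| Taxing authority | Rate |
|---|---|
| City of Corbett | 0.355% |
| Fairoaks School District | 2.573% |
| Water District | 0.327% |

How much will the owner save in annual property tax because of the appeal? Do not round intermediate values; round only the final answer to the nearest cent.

$2,115.39

Old assessed value = $2,113,366 × 0.123 = $259,944.018
New assessed value = $1,585,000 × 0.123 = $194,955
Combined rate = 0.00355 + 0.02573 + 0.00327 = 0.03255
Old tax = $259,944.018 × 0.03255 = $8,461.1777859
New tax = $194,955 × 0.03255 = $6,345.78525
Reduction = $8,461.1777859 − $6,345.78525 = $2,115.3925359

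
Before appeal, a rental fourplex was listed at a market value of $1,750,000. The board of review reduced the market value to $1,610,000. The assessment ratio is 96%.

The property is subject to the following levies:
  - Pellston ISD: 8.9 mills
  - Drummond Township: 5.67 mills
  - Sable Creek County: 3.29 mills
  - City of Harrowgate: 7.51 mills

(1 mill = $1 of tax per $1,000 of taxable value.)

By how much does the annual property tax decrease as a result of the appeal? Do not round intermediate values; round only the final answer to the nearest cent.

$3,409.73

Old assessed value = $1,750,000 × 0.96 = $1,680,000
New assessed value = $1,610,000 × 0.96 = $1,545,600
Combined rate = 0.0089 + 0.00567 + 0.00329 + 0.00751 = 0.02537
Old tax = $1,680,000 × 0.02537 = $42,621.6
New tax = $1,545,600 × 0.02537 = $39,211.872
Reduction = $42,621.6 − $39,211.872 = $3,409.728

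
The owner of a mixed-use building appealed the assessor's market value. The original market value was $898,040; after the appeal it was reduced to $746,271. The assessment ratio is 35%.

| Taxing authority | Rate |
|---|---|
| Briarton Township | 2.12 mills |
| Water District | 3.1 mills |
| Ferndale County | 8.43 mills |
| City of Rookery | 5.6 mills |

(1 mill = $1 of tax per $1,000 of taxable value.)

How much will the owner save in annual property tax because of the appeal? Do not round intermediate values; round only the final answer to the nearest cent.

$1,022.54

Old assessed value = $898,040 × 0.35 = $314,314
New assessed value = $746,271 × 0.35 = $261,194.85
Combined rate = 0.00212 + 0.0031 + 0.00843 + 0.0056 = 0.01925
Old tax = $314,314 × 0.01925 = $6,050.5445
New tax = $261,194.85 × 0.01925 = $5,028.0008625
Reduction = $6,050.5445 − $5,028.0008625 = $1,022.5436375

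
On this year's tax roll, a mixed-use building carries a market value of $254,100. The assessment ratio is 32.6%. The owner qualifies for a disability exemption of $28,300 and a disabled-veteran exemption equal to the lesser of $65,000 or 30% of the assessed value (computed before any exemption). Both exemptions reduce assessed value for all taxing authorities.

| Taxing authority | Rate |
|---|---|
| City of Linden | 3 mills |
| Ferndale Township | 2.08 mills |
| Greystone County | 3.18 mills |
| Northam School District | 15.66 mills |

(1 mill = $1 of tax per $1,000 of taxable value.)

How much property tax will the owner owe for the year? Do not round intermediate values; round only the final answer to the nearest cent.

$710.08

Assessed value = $254,100 × 0.326 = $82,836.6
Disabled-veteran exemption = min($65,000, 30% × $82,836.6) = min($65,000, $24,850.98) = $24,850.98 (percentage binds)
Taxable value = $82,836.6 − $28,300 − $24,850.98 = $29,685.62
City of Linden: $29,685.62 × 0.003 = $89.05686
Ferndale Township: $29,685.62 × 0.00208 = $61.7460896
Greystone County: $29,685.62 × 0.00318 = $94.4002716
Northam School District: $29,685.62 × 0.01566 = $464.8768092
Total = $710.0800304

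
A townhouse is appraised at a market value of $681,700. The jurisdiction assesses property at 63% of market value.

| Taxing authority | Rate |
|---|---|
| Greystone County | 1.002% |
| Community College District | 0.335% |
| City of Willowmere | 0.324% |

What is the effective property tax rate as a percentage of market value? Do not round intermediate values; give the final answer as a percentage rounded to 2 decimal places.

Assessed value = $681,700 × 0.63 = $429,471
Greystone County: $429,471 × 0.01002 = $4,303.29942
Community College District: $429,471 × 0.00335 = $1,438.72785
City of Willowmere: $429,471 × 0.00324 = $1,391.48604
Total tax = $7,133.51331
Effective rate = $7,133.51331 ÷ $681,700 = 1.05% of market value

1.05%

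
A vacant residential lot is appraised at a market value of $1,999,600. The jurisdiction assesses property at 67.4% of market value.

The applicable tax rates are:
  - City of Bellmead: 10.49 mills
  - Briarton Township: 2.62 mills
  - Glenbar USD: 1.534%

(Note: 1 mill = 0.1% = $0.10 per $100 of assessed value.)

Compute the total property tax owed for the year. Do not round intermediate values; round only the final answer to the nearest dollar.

Assessed value = $1,999,600 × 0.674 = $1,347,730.4
City of Bellmead: $1,347,730.4 × 0.01049 = $14,137.691896
Briarton Township: $1,347,730.4 × 0.00262 = $3,531.053648
Glenbar USD: $1,347,730.4 × 0.01534 = $20,674.184336
Total = $38,342.92988

$38,343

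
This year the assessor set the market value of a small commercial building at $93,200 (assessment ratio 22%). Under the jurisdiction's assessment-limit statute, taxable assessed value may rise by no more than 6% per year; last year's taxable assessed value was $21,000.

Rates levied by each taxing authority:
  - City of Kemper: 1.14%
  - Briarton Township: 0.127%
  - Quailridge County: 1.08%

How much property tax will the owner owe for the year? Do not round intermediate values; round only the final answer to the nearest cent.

Uncapped assessed value = $93,200 × 0.22 = $20,504
Cap limit = $21,000 × 1.06 = $22,260
Taxable assessed value = min($20,504, $22,260) = $20,504 (cap does not bind)
City of Kemper: $20,504 × 0.0114 = $233.7456
Briarton Township: $20,504 × 0.00127 = $26.04008
Quailridge County: $20,504 × 0.0108 = $221.4432
Total = $481.22888

$481.23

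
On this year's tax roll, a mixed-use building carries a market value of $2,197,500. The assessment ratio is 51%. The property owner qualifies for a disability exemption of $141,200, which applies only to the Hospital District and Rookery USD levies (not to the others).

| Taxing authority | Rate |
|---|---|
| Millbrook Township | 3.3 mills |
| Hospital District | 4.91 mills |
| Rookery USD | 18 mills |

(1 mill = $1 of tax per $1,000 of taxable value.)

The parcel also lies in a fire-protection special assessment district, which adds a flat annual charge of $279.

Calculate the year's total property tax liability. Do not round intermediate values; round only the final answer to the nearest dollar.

Assessed value = $2,197,500 × 0.51 = $1,120,725
Millbrook Township: $1,120,725 × 0.0033 = $3,698.3925
Hospital District: ($1,120,725 − $141,200) × 0.00491 = $979,525 × 0.00491 = $4,809.46775
Rookery USD: ($1,120,725 − $141,200) × 0.018 = $979,525 × 0.018 = $17,631.45
Levies subtotal = $26,139.31025
Total = $26,139.31025 + $279 = $26,418.31025

$26,418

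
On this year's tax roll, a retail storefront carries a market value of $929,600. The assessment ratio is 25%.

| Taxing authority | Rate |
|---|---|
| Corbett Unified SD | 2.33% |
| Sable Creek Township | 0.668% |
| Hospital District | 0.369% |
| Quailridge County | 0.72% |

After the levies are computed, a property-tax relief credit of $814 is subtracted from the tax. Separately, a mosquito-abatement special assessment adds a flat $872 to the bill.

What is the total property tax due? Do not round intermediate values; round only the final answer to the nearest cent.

$9,556.19

Assessed value = $929,600 × 0.25 = $232,400
Corbett Unified SD: $232,400 × 0.0233 = $5,414.92
Sable Creek Township: $232,400 × 0.00668 = $1,552.432
Hospital District: $232,400 × 0.00369 = $857.556
Quailridge County: $232,400 × 0.0072 = $1,673.28
Levies subtotal = $9,498.188
After credit = $9,498.188 − $814 = $8,684.188
Total = $8,684.188 + $872 = $9,556.188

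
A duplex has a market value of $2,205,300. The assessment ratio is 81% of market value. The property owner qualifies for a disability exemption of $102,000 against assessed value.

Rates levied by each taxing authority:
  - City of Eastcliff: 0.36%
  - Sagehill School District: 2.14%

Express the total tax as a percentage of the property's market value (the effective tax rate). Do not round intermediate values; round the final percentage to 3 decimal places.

1.909%

Assessed value = $2,205,300 × 0.81 = $1,786,293
Taxable value = $1,786,293 − $102,000 = $1,684,293
City of Eastcliff: $1,684,293 × 0.0036 = $6,063.4548
Sagehill School District: $1,684,293 × 0.0214 = $36,043.8702
Total tax = $42,107.325
Effective rate = $42,107.325 ÷ $2,205,300 = 1.909% of market value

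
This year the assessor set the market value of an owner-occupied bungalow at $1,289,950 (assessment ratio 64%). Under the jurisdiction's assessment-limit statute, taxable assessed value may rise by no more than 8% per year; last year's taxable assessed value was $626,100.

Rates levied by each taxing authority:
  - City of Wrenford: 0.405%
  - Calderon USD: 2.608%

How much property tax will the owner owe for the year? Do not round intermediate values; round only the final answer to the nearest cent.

Uncapped assessed value = $1,289,950 × 0.64 = $825,568
Cap limit = $626,100 × 1.08 = $676,188
Taxable assessed value = min($825,568, $676,188) = $676,188 (cap binds)
City of Wrenford: $676,188 × 0.00405 = $2,738.5614
Calderon USD: $676,188 × 0.02608 = $17,634.98304
Total = $20,373.54444

$20,373.54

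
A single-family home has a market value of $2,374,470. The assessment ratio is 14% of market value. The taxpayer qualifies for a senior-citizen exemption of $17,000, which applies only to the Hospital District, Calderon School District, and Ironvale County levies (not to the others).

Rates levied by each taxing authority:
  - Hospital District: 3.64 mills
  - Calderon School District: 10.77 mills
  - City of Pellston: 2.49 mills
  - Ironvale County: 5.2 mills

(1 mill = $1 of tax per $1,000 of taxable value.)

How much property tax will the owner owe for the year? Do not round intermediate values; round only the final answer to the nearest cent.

Assessed value = $2,374,470 × 0.14 = $332,425.8
Hospital District: ($332,425.8 − $17,000) × 0.00364 = $315,425.8 × 0.00364 = $1,148.149912
Calderon School District: ($332,425.8 − $17,000) × 0.01077 = $315,425.8 × 0.01077 = $3,397.135866
City of Pellston: $332,425.8 × 0.00249 = $827.740242
Ironvale County: ($332,425.8 − $17,000) × 0.0052 = $315,425.8 × 0.0052 = $1,640.21416
Total = $7,013.24018

$7,013.24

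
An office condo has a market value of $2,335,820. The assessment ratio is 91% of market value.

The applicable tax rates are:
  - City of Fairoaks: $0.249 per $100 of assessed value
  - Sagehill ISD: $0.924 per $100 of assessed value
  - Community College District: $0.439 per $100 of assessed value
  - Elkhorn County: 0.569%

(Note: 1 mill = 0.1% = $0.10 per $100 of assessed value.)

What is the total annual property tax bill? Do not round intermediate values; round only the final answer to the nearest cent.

Assessed value = $2,335,820 × 0.91 = $2,125,596.2
City of Fairoaks: $2,125,596.2 × 0.00249 = $5,292.734538
Sagehill ISD: $2,125,596.2 × 0.00924 = $19,640.508888
Community College District: $2,125,596.2 × 0.00439 = $9,331.367318
Elkhorn County: $2,125,596.2 × 0.00569 = $12,094.642378
Total = $46,359.253122

$46,359.25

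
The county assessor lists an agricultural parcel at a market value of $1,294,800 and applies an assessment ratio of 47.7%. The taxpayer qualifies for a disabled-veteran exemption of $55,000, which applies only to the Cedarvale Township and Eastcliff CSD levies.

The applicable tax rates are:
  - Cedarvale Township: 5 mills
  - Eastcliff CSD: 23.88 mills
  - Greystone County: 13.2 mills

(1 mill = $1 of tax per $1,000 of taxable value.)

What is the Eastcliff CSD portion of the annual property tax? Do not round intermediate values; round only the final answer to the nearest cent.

Assessed value = $1,294,800 × 0.477 = $617,619.6
Eastcliff CSD taxable value = $617,619.6 − $55,000 = $562,619.6
Eastcliff CSD levy = $562,619.6 × 0.02388 = $13,435.356048

$13,435.36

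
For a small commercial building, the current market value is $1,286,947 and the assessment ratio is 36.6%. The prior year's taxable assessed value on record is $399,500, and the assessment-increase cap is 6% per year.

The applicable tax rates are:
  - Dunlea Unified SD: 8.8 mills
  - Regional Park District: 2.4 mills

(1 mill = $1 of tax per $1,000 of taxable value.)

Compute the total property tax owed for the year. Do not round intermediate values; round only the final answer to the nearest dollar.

Uncapped assessed value = $1,286,947 × 0.366 = $471,022.602
Cap limit = $399,500 × 1.06 = $423,470
Taxable assessed value = min($471,022.602, $423,470) = $423,470 (cap binds)
Dunlea Unified SD: $423,470 × 0.0088 = $3,726.536
Regional Park District: $423,470 × 0.0024 = $1,016.328
Total = $4,742.864

$4,743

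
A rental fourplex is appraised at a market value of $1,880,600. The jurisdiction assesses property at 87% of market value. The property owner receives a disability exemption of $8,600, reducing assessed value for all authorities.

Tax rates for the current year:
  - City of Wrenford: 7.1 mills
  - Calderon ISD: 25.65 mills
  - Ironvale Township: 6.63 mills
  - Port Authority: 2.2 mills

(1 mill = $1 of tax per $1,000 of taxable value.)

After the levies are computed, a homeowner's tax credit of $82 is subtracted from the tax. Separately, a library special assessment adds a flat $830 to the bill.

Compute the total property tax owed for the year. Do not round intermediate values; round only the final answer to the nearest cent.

Assessed value = $1,880,600 × 0.87 = $1,636,122
Taxable value = $1,636,122 − $8,600 = $1,627,522
City of Wrenford: $1,627,522 × 0.0071 = $11,555.4062
Calderon ISD: $1,627,522 × 0.02565 = $41,745.9393
Ironvale Township: $1,627,522 × 0.00663 = $10,790.47086
Port Authority: $1,627,522 × 0.0022 = $3,580.5484
Levies subtotal = $67,672.36476
After credit = $67,672.36476 − $82 = $67,590.36476
Total = $67,590.36476 + $830 = $68,420.36476

$68,420.36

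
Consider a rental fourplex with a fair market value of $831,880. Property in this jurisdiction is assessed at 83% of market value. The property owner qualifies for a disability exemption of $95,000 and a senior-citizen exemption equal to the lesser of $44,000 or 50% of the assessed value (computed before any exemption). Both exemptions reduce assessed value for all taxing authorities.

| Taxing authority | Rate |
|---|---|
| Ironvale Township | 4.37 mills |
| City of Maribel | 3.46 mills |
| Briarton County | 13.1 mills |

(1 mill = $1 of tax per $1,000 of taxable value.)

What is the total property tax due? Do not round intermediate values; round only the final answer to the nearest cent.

Assessed value = $831,880 × 0.83 = $690,460.4
Senior-citizen exemption = min($44,000, 50% × $690,460.4) = min($44,000, $345,230.2) = $44,000 (dollar cap binds)
Taxable value = $690,460.4 − $95,000 − $44,000 = $551,460.4
Ironvale Township: $551,460.4 × 0.00437 = $2,409.881948
City of Maribel: $551,460.4 × 0.00346 = $1,908.052984
Briarton County: $551,460.4 × 0.0131 = $7,224.13124
Total = $11,542.066172

$11,542.07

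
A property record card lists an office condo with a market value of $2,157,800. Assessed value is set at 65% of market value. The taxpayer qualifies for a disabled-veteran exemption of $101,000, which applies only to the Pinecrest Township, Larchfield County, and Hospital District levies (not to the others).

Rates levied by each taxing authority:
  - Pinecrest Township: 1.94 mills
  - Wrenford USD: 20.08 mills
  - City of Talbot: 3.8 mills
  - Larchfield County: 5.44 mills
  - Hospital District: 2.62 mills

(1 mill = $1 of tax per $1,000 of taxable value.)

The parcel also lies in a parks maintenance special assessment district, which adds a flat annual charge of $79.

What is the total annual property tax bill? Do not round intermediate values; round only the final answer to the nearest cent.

Assessed value = $2,157,800 × 0.65 = $1,402,570
Pinecrest Township: ($1,402,570 − $101,000) × 0.00194 = $1,301,570 × 0.00194 = $2,525.0458
Wrenford USD: $1,402,570 × 0.02008 = $28,163.6056
City of Talbot: $1,402,570 × 0.0038 = $5,329.766
Larchfield County: ($1,402,570 − $101,000) × 0.00544 = $1,301,570 × 0.00544 = $7,080.5408
Hospital District: ($1,402,570 − $101,000) × 0.00262 = $1,301,570 × 0.00262 = $3,410.1134
Levies subtotal = $46,509.0716
Total = $46,509.0716 + $79 = $46,588.0716

$46,588.07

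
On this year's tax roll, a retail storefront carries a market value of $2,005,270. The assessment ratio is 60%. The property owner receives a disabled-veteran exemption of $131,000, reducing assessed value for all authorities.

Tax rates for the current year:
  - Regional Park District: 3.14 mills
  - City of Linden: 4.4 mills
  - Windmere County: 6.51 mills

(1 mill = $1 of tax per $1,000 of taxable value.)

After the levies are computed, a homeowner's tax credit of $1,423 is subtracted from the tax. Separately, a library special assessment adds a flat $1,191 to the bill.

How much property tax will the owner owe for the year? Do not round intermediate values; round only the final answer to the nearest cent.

$14,831.88

Assessed value = $2,005,270 × 0.6 = $1,203,162
Taxable value = $1,203,162 − $131,000 = $1,072,162
Regional Park District: $1,072,162 × 0.00314 = $3,366.58868
City of Linden: $1,072,162 × 0.0044 = $4,717.5128
Windmere County: $1,072,162 × 0.00651 = $6,979.77462
Levies subtotal = $15,063.8761
After credit = $15,063.8761 − $1,423 = $13,640.8761
Total = $13,640.8761 + $1,191 = $14,831.8761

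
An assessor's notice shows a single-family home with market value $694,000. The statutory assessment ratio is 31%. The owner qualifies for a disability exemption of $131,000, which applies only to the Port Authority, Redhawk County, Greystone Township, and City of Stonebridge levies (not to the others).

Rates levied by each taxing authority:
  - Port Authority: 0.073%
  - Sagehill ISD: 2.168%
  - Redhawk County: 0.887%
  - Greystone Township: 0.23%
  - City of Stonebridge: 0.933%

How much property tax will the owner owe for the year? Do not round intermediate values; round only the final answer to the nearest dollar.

$6,451

Assessed value = $694,000 × 0.31 = $215,140
Port Authority: ($215,140 − $131,000) × 0.00073 = $84,140 × 0.00073 = $61.4222
Sagehill ISD: $215,140 × 0.02168 = $4,664.2352
Redhawk County: ($215,140 − $131,000) × 0.00887 = $84,140 × 0.00887 = $746.3218
Greystone Township: ($215,140 − $131,000) × 0.0023 = $84,140 × 0.0023 = $193.522
City of Stonebridge: ($215,140 − $131,000) × 0.00933 = $84,140 × 0.00933 = $785.0262
Total = $6,450.5274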